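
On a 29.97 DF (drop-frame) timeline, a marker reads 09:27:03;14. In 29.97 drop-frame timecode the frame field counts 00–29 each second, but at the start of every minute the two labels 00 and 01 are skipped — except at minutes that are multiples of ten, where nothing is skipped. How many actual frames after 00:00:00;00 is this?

1019682

As if non-drop at 30 labels/s: (9 × 3600 + 27 × 60 + 3) × 30 + 14 = 1020704.
Minute boundaries passed: 567; those not divisible by 10: 567 − 56 = 511; dropped labels = 2 × 511 = 1022.
Actual frame index = 1020704 − 1022 = 1019682.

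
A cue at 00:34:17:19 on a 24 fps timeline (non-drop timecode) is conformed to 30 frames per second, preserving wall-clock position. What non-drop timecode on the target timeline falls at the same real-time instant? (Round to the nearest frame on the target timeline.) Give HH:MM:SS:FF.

00:34:17:24

Source frame index: (0×3600 + 34×60 + 17) × 24 + 19 = 49387.
Real time: 49387 / (24) = 49387/24 s.
Target frame: (49387/24) × (30) = 246935/4 ≈ 61733.750 → 61734.
At 30 labels/s: frame 61734 → 00:34:17:24.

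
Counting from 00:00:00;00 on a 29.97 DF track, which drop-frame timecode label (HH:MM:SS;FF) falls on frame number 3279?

Each 10-minute DF block holds 10 × 60 × 30 − 9 × 2 = 17982 frames. 3279 ÷ 17982 → 0 full blocks, remainder 3279.
Within the partial block the first minute is 1800 frames and each further minute 1798, so 1 further minute boundary passed. Total skipped labels = 18 × 0 + 2 × 1 = 2.
Non-drop label index = 3279 + 2 = 3281; at 30 labels/s that is 00:01:49:11, i.e. DF 00:01:49;11.

00:01:49;11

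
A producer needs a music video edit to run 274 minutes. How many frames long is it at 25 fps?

274 min = 16440 s.
Frames = 16440 × 25 = 411000.

411000 frames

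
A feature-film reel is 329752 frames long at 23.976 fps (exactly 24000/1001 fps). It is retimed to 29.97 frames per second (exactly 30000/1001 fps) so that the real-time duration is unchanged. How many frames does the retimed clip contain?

412190 frames

Target frames = source frames × (target rate / source rate) = 329752 × (30000/1001)/(24000/1001) = 329752 × 5/4 = 412190.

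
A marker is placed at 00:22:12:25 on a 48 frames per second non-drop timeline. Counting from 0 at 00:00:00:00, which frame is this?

Total seconds to the label: (0 × 3600 + 22 × 60 + 12) = 1332.
Frame index = 1332 × 48 + 25 = 63961.

frame 63961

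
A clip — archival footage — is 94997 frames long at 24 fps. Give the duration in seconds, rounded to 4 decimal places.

3958.2083 seconds

Running time = 94997 × 1/24 = 94997/24 s ≈ 3958.2083 s.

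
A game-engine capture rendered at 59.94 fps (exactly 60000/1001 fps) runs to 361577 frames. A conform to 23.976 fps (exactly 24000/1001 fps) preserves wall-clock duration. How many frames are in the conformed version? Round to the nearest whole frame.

Frames at target rate = 361577 × (24000/1001) / (60000/1001) = 723154/5 ≈ 144630.800.
Nearest whole frame: 144631.

144631 frames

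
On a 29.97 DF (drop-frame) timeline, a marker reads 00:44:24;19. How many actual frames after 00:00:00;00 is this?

As if non-drop at 30 labels/s: (0 × 3600 + 44 × 60 + 24) × 30 + 19 = 79939.
Minute boundaries passed: 44; those not divisible by 10: 44 − 4 = 40; dropped labels = 2 × 40 = 80.
Actual frame index = 79939 − 80 = 79859.

79859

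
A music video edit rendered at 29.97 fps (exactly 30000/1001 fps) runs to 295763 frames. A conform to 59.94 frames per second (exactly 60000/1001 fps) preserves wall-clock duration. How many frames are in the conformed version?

591526 frames

Target frames = source frames × (target rate / source rate) = 295763 × (60000/1001)/(30000/1001) = 295763 × 2 = 591526.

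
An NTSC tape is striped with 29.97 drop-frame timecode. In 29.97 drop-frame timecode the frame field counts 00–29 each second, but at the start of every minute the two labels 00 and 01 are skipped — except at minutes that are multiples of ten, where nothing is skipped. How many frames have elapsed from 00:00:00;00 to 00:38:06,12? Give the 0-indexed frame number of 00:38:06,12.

As if non-drop at 30 labels/s: (0 × 3600 + 38 × 60 + 6) × 30 + 12 = 68592.
Minute boundaries passed: 38; those not divisible by 10: 38 − 3 = 35; dropped labels = 2 × 35 = 70.
Actual frame index = 68592 − 70 = 68522.

68522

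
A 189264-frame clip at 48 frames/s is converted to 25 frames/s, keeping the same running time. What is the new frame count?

Target frames = source frames × (target rate / source rate) = 189264 × (25)/(48) = 189264 × 25/48 = 98575.

98575 frames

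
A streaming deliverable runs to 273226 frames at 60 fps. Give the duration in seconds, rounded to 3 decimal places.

Running time = 273226 × 1/60 = 136613/30 s ≈ 4553.767 s.

4553.767 seconds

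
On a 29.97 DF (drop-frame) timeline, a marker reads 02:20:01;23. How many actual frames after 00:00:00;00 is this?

251801

Complete 10-minute blocks: 14, each 17982 frames → 251748.
Remaining 0 whole minutes in the current block: 0 frames.
Within the current minute: 1 × 30 + 23 = 53. Total = 251748 + 0 + 53 = 251801.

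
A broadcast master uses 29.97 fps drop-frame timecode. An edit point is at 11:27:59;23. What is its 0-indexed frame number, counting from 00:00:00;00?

Complete 10-minute blocks: 68, each 17982 frames → 1222776.
Remaining 7 whole minutes in the current block: 1800 + 6 × 1798 = 12588 frames.
Within the current minute: 59 × 30 + 23 − 2 = 1791 (labels ;00/;01 skipped at this minute). Total = 1222776 + 12588 + 1791 = 1237155.

1237155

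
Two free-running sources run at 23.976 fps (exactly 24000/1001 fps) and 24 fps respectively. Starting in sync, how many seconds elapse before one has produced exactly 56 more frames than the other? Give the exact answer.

7007/3 seconds

The gap grows by |24 − 24000/1001| = 24/1001 frames per second.
Time for a 56-frame gap: 56 ÷ (24/1001) = 7007/3 s.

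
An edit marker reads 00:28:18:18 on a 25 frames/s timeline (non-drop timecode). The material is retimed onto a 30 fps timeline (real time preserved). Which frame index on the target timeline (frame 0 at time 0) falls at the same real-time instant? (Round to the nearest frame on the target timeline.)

Source frame index: (0×3600 + 28×60 + 18) × 25 + 18 = 42468.
Real time: 42468 / (25) = 42468/25 s.
Target frame: (42468/25) × (30) = 254808/5 ≈ 50961.600 → 50962.

frame 50962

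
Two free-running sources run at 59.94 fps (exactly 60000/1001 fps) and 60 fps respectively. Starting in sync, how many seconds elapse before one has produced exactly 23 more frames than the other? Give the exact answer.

23023/60 seconds

The gap grows by |60 − 60000/1001| = 60/1001 frames per second.
Time for a 23-frame gap: 23 ÷ (60/1001) = 23023/60 s.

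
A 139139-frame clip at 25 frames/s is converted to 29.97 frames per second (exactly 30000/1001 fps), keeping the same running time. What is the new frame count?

Target frames = source frames × (target rate / source rate) = 139139 × (30000/1001)/(25) = 139139 × 1200/1001 = 166800.

166800 frames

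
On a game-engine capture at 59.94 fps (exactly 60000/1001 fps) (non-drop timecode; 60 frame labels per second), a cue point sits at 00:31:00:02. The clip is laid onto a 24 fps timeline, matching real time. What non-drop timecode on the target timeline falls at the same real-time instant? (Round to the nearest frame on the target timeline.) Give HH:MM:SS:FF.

Source frame index: (0×3600 + 31×60 + 0) × 60 + 2 = 111602.
Real time: 111602 / (60000/1001) = 55856801/30000 s.
Target frame: (55856801/30000) × (24) = 55856801/1250 ≈ 44685.441 → 44685.
At 24 labels/s: frame 44685 → 00:31:01:21.

00:31:01:21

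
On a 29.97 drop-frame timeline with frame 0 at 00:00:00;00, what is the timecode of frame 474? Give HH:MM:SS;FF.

00:00:15;24

Ten DF minutes hold 17982 frames, so frame 474 lies in block 0 (frames 0–17981) with 474 frames into that block.
The block's first minute is 1800 frames and the rest 1798 each; 474 frames reaches minute 0, so 0 × 18 + 0 × 2 = 0 labels have been skipped so far.
Adding those back, label number 474 + 0 = 474 at 30 labels/s is 15 s + 24 f = 0 h 0 min 15 s frame 24, i.e. 00:00:15;24.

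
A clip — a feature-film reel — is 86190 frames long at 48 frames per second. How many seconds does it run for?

Running time = 86190 / (48) = 1795.625 s.

1795.625 seconds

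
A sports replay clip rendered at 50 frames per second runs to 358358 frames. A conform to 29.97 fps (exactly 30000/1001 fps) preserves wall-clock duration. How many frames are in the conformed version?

214800 frames

Target frames = source frames × (target rate / source rate) = 358358 × (30000/1001)/(50) = 358358 × 600/1001 = 214800.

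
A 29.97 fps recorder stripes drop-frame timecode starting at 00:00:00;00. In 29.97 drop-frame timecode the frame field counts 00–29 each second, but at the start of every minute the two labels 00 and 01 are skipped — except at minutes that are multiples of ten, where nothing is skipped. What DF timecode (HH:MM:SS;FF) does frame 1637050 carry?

Ten DF minutes hold 17982 frames, so frame 1637050 lies in block 91 (frames 1636362–1654343) with 688 frames into that block.
The block's first minute is 1800 frames and the rest 1798 each; 688 frames reaches minute 0, so 91 × 18 + 0 × 2 = 1638 labels have been skipped so far.
Adding those back, label number 1637050 + 1638 = 1638688 at 30 labels/s is 54622 s + 28 f = 15 h 10 min 22 s frame 28, i.e. 15:10:22;28.

15:10:22;28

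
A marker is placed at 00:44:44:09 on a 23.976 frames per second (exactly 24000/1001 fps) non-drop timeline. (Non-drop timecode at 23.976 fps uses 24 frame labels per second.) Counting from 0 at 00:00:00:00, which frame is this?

frame 64425

Total seconds to the label: (0 × 3600 + 44 × 60 + 44) = 2684.
Frame index = 2684 × 24 + 9 = 64425.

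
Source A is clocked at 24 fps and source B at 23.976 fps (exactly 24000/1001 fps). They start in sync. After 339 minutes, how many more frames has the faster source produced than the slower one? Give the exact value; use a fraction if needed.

339 min = 20340 s.
A emits 24 × 20340 = 488160 frames; B emits 24000/1001 × 20340 = 488160000/1001.
Difference = 488160/1001 frames (≈ 487.6723); B is behind A.

488160/1001 frames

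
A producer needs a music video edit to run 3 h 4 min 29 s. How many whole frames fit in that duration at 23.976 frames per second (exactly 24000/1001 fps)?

265390 frames

3 h 4 min 29 s = 11069 s.
Frames = 11069 × 24000/1001 = 265656000/1001 ≈ 265390.6094.
Complete frames: 265390.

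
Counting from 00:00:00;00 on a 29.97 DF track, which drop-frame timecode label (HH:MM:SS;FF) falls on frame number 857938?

Ten DF minutes hold 17982 frames, so frame 857938 lies in block 47 (frames 845154–863135) with 12784 frames into that block.
The block's first minute is 1800 frames and the rest 1798 each; 12784 frames reaches minute 7, so 47 × 18 + 7 × 2 = 860 labels have been skipped so far.
Adding those back, label number 857938 + 860 = 858798 at 30 labels/s is 28626 s + 18 f = 7 h 57 min 6 s frame 18, i.e. 07:57:06;18.

07:57:06;18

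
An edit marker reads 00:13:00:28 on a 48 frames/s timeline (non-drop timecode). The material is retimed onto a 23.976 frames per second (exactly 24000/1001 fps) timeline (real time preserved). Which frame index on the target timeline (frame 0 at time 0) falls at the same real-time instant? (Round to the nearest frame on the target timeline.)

frame 18715

Source frame index: (0×3600 + 13×60 + 0) × 48 + 28 = 37468.
Real time: 37468 / (48) = 9367/12 s.
Target frame: (9367/12) × (24000/1001) = 18734000/1001 ≈ 18715.285 → 18715.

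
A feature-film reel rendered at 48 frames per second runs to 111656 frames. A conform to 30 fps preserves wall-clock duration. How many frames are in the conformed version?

Target frames = source frames × (target rate / source rate) = 111656 × (30)/(48) = 111656 × 5/8 = 69785.

69785 frames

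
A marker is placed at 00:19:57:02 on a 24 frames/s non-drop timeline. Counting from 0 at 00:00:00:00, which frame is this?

frame 28730

Total seconds to the label: (0 × 3600 + 19 × 60 + 57) = 1197.
Frame index = 1197 × 24 + 2 = 28730.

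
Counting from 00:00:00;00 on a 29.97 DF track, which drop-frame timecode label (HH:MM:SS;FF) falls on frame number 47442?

00:26:23;00

Each 10-minute DF block holds 10 × 60 × 30 − 9 × 2 = 17982 frames. 47442 ÷ 17982 → 2 full blocks, remainder 11478.
Within the partial block the first minute is 1800 frames and each further minute 1798, so 6 further minute boundaries passed. Total skipped labels = 18 × 2 + 2 × 6 = 48.
Non-drop label index = 47442 + 48 = 47490; at 30 labels/s that is 00:26:23:00, i.e. DF 00:26:23;00.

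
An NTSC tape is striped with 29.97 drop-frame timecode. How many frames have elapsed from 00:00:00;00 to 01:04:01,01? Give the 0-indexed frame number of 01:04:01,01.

As if non-drop at 30 labels/s: (1 × 3600 + 4 × 60 + 1) × 30 + 1 = 115231.
Minute boundaries passed: 64; those not divisible by 10: 64 − 6 = 58; dropped labels = 2 × 58 = 116.
Actual frame index = 115231 − 116 = 115115.

115115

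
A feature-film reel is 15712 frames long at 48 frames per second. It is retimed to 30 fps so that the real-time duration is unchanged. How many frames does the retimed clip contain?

9820 frames

Target frames = source frames × (target rate / source rate) = 15712 × (30)/(48) = 15712 × 5/8 = 9820.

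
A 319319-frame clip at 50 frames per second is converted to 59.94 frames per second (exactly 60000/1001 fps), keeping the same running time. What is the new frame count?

382800 frames

Target frames = source frames × (target rate / source rate) = 319319 × (60000/1001)/(50) = 319319 × 1200/1001 = 382800.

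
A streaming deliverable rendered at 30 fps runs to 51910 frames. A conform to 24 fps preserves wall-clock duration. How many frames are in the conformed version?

41528 frames

Target frames = source frames × (target rate / source rate) = 51910 × (24)/(30) = 51910 × 4/5 = 41528.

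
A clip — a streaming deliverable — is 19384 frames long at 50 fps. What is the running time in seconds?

387.68 seconds

Running time = 19384 / (50) = 387.68 s.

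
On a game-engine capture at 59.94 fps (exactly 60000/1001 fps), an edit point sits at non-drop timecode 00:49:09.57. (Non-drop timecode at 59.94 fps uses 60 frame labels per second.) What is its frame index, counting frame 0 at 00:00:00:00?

frame 176997

Total seconds to the label: (0 × 3600 + 49 × 60 + 9) = 2949.
Frame index = 2949 × 60 + 57 = 176997.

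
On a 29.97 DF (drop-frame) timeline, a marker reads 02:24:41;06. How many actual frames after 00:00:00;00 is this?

As if non-drop at 30 labels/s: (2 × 3600 + 24 × 60 + 41) × 30 + 6 = 260436.
Minute boundaries passed: 144; those not divisible by 10: 144 − 14 = 130; dropped labels = 2 × 130 = 260.
Actual frame index = 260436 − 260 = 260176.

260176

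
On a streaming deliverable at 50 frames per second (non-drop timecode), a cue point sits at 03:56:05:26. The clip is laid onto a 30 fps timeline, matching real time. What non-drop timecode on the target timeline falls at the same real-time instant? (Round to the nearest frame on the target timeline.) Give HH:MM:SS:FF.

03:56:05:16

Source frame index: (3×3600 + 56×60 + 5) × 50 + 26 = 708276.
Real time: 708276 / (50) = 354138/25 s.
Target frame: (354138/25) × (30) = 2124828/5 ≈ 424965.600 → 424966.
At 30 labels/s: frame 424966 → 03:56:05:16.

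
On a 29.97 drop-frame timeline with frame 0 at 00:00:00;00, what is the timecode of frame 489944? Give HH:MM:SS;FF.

Ten DF minutes hold 17982 frames, so frame 489944 lies in block 27 (frames 485514–503495) with 4430 frames into that block.
The block's first minute is 1800 frames and the rest 1798 each; 4430 frames reaches minute 2, so 27 × 18 + 2 × 2 = 490 labels have been skipped so far.
Adding those back, label number 489944 + 490 = 490434 at 30 labels/s is 16347 s + 24 f = 4 h 32 min 27 s frame 24, i.e. 04:32:27;24.

04:32:27;24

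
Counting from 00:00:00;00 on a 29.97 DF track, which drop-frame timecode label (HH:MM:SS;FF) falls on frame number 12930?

00:07:11;14

Ten DF minutes hold 17982 frames, so frame 12930 lies in block 0 (frames 0–17981) with 12930 frames into that block.
The block's first minute is 1800 frames and the rest 1798 each; 12930 frames reaches minute 7, so 0 × 18 + 7 × 2 = 14 labels have been skipped so far.
Adding those back, label number 12930 + 14 = 12944 at 30 labels/s is 431 s + 14 f = 0 h 7 min 11 s frame 14, i.e. 00:07:11;14.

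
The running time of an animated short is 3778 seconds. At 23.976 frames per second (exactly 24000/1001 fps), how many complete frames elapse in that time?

Frames = 3778 × 24000/1001 = 90672000/1001 ≈ 90581.4186.
Complete frames: 90581.

90581 frames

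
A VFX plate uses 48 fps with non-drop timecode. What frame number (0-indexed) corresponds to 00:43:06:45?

124173

Total seconds to the label: (0 × 3600 + 43 × 60 + 6) = 2586.
Frame index = 2586 × 48 + 45 = 124173.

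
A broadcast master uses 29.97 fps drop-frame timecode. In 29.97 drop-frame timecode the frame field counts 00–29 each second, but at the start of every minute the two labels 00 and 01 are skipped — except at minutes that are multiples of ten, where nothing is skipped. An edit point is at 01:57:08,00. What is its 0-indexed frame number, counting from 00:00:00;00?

Complete 10-minute blocks: 11, each 17982 frames → 197802.
Remaining 7 whole minutes in the current block: 1800 + 6 × 1798 = 12588 frames.
Within the current minute: 8 × 30 + 0 − 2 = 238 (labels ;00/;01 skipped at this minute). Total = 197802 + 12588 + 238 = 210628.

210628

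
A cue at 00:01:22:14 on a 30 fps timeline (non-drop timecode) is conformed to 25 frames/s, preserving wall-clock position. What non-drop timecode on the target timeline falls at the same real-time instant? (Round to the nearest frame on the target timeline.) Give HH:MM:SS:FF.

00:01:22:12

Source frame index: (0×3600 + 1×60 + 22) × 30 + 14 = 2474.
Real time: 2474 / (30) = 1237/15 s.
Target frame: (1237/15) × (25) = 6185/3 ≈ 2061.667 → 2062.
At 25 labels/s: frame 2062 → 00:01:22:12.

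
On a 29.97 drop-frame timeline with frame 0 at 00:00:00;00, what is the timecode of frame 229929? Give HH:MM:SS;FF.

02:07:51;29

Ten DF minutes hold 17982 frames, so frame 229929 lies in block 12 (frames 215784–233765) with 14145 frames into that block.
The block's first minute is 1800 frames and the rest 1798 each; 14145 frames reaches minute 7, so 12 × 18 + 7 × 2 = 230 labels have been skipped so far.
Adding those back, label number 229929 + 230 = 230159 at 30 labels/s is 7671 s + 29 f = 2 h 7 min 51 s frame 29, i.e. 02:07:51;29.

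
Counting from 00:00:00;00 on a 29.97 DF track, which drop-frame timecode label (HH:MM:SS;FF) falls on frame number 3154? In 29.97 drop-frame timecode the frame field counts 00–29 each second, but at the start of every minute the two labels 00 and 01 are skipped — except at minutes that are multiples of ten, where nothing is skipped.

Ten DF minutes hold 17982 frames, so frame 3154 lies in block 0 (frames 0–17981) with 3154 frames into that block.
The block's first minute is 1800 frames and the rest 1798 each; 3154 frames reaches minute 1, so 0 × 18 + 1 × 2 = 2 labels have been skipped so far.
Adding those back, label number 3154 + 2 = 3156 at 30 labels/s is 105 s + 6 f = 0 h 1 min 45 s frame 6, i.e. 00:01:45;06.

00:01:45;06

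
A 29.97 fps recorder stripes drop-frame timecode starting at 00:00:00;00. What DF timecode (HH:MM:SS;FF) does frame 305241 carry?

Each 10-minute DF block holds 10 × 60 × 30 − 9 × 2 = 17982 frames. 305241 ÷ 17982 → 16 full blocks, remainder 17529.
Within the partial block the first minute is 1800 frames and each further minute 1798, so 9 further minute boundaries passed. Total skipped labels = 18 × 16 + 2 × 9 = 306.
Non-drop label index = 305241 + 306 = 305547; at 30 labels/s that is 02:49:44:27, i.e. DF 02:49:44;27.

02:49:44;27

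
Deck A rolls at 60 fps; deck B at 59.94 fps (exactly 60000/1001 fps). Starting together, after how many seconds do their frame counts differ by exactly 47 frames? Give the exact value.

The gap grows by |60000/1001 − 60| = 60/1001 frames per second.
Time for a 47-frame gap: 47 ÷ (60/1001) = 47047/60 s.

47047/60 seconds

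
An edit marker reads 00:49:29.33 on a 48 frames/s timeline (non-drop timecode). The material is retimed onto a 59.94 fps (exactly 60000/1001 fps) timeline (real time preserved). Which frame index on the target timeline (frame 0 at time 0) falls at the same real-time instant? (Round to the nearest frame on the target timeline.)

frame 178003

Source frame index: (0×3600 + 49×60 + 29) × 48 + 33 = 142545.
Real time: 142545 / (48) = 47515/16 s.
Target frame: (47515/16) × (60000/1001) = 13706250/77 ≈ 178003.247 → 178003.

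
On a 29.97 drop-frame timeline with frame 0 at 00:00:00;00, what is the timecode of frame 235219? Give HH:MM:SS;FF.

02:10:48;13

Each 10-minute DF block holds 10 × 60 × 30 − 9 × 2 = 17982 frames. 235219 ÷ 17982 → 13 full blocks, remainder 1453.
Within the partial block the first minute is 1800 frames and each further minute 1798, so 0 further minute boundaries passed. Total skipped labels = 18 × 13 + 2 × 0 = 234.
Non-drop label index = 235219 + 234 = 235453; at 30 labels/s that is 02:10:48:13, i.e. DF 02:10:48;13.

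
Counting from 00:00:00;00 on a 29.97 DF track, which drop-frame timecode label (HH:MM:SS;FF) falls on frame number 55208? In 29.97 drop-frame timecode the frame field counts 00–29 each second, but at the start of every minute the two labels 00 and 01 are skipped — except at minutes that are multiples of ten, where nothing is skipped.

00:30:42;02

Each 10-minute DF block holds 10 × 60 × 30 − 9 × 2 = 17982 frames. 55208 ÷ 17982 → 3 full blocks, remainder 1262.
Within the partial block the first minute is 1800 frames and each further minute 1798, so 0 further minute boundaries passed. Total skipped labels = 18 × 3 + 2 × 0 = 54.
Non-drop label index = 55208 + 54 = 55262; at 30 labels/s that is 00:30:42:02, i.e. DF 00:30:42;02.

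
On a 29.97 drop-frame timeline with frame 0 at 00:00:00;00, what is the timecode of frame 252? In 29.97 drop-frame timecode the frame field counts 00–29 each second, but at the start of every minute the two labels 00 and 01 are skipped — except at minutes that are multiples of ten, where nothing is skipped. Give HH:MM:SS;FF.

00:00:08;12

Each 10-minute DF block holds 10 × 60 × 30 − 9 × 2 = 17982 frames. 252 ÷ 17982 → 0 full blocks, remainder 252.
Within the partial block the first minute is 1800 frames and each further minute 1798, so 0 further minute boundaries passed. Total skipped labels = 18 × 0 + 2 × 0 = 0.
Non-drop label index = 252 + 0 = 252; at 30 labels/s that is 00:00:08:12, i.e. DF 00:00:08;12.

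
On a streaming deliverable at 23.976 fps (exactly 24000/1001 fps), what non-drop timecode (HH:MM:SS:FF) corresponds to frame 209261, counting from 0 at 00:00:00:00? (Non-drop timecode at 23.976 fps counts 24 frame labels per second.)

02:25:19:05

209261 ÷ 24 = 8719 full seconds, remainder 5 frames.
8719 s = 2 h 25 min 19 s.
Timecode: 02:25:19:05.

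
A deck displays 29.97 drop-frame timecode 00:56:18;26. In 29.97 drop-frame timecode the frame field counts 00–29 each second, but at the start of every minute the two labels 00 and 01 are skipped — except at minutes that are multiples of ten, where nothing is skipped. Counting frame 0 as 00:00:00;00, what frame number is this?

101264

Complete 10-minute blocks: 5, each 17982 frames → 89910.
Remaining 6 whole minutes in the current block: 1800 + 5 × 1798 = 10790 frames.
Within the current minute: 18 × 30 + 26 − 2 = 564 (labels ;00/;01 skipped at this minute). Total = 89910 + 10790 + 564 = 101264.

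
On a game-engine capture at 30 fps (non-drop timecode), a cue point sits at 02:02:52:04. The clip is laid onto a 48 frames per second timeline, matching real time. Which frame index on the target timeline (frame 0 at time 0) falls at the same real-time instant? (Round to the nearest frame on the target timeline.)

Source frame index: (2×3600 + 2×60 + 52) × 30 + 4 = 221164.
Real time: 221164 / (30) = 110582/15 s.
Target frame: (110582/15) × (48) = 1769312/5 ≈ 353862.400 → 353862.

frame 353862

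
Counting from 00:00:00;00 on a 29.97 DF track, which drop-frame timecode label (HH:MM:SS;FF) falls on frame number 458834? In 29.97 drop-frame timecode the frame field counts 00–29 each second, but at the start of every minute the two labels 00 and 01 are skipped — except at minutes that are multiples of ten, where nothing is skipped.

Each 10-minute DF block holds 10 × 60 × 30 − 9 × 2 = 17982 frames. 458834 ÷ 17982 → 25 full blocks, remainder 9284.
Within the partial block the first minute is 1800 frames and each further minute 1798, so 5 further minute boundaries passed. Total skipped labels = 18 × 25 + 2 × 5 = 460.
Non-drop label index = 458834 + 460 = 459294; at 30 labels/s that is 04:15:09:24, i.e. DF 04:15:09;24.

04:15:09;24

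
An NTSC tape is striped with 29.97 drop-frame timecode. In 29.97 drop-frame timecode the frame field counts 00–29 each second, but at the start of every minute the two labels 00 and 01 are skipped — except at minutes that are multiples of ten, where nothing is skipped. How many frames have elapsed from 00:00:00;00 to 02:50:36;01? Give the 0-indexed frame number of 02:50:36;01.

Complete 10-minute blocks: 17, each 17982 frames → 305694.
Remaining 0 whole minutes in the current block: 0 frames.
Within the current minute: 36 × 30 + 1 = 1081. Total = 305694 + 0 + 1081 = 306775.

306775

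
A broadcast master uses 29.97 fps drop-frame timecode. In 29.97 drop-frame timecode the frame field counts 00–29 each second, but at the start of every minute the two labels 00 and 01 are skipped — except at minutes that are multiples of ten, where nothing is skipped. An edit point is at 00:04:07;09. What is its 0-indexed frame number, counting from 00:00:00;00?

7411

As if non-drop at 30 labels/s: (0 × 3600 + 4 × 60 + 7) × 30 + 9 = 7419.
Minute boundaries passed: 4; those not divisible by 10: 4 − 0 = 4; dropped labels = 2 × 4 = 8.
Actual frame index = 7419 − 8 = 7411.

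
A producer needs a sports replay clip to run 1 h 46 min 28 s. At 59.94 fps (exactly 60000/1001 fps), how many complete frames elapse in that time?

1 h 46 min 28 s = 6388 s.
Frames = 6388 × 60000/1001 = 383280000/1001 ≈ 382897.1029.
Complete frames: 382897.

382897 frames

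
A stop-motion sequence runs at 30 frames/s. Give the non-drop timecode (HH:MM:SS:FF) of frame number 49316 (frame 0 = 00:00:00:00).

00:27:23:26

49316 ÷ 30 = 1643 full seconds, remainder 26 frames.
1643 s = 0 h 27 min 23 s.
Timecode: 00:27:23:26.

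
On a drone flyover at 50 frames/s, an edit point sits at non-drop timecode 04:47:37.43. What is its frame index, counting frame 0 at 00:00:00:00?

862893

Total seconds to the label: (4 × 3600 + 47 × 60 + 37) = 17257.
Frame index = 17257 × 50 + 43 = 862893.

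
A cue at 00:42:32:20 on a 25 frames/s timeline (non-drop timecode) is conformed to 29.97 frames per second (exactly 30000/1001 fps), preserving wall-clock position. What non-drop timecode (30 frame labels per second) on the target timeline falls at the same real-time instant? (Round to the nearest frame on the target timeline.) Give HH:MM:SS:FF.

00:42:30:07

Source frame index: (0×3600 + 42×60 + 32) × 25 + 20 = 63820.
Real time: 63820 / (25) = 12764/5 s.
Target frame: (12764/5) × (30000/1001) = 76584000/1001 ≈ 76507.493 → 76507.
At 30 labels/s: frame 76507 → 00:42:30:07.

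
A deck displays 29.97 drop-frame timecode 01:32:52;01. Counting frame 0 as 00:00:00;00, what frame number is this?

Complete 10-minute blocks: 9, each 17982 frames → 161838.
Remaining 2 whole minutes in the current block: 1800 + 1 × 1798 = 3598 frames.
Within the current minute: 52 × 30 + 1 − 2 = 1559 (labels ;00/;01 skipped at this minute). Total = 161838 + 3598 + 1559 = 166995.

166995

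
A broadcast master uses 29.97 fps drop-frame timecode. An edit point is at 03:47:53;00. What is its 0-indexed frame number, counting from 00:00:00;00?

409780

Complete 10-minute blocks: 22, each 17982 frames → 395604.
Remaining 7 whole minutes in the current block: 1800 + 6 × 1798 = 12588 frames.
Within the current minute: 53 × 30 + 0 − 2 = 1588 (labels ;00/;01 skipped at this minute). Total = 395604 + 12588 + 1588 = 409780.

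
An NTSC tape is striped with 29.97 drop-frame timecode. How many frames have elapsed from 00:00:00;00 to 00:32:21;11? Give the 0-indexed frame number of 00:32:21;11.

58183

As if non-drop at 30 labels/s: (0 × 3600 + 32 × 60 + 21) × 30 + 11 = 58241.
Minute boundaries passed: 32; those not divisible by 10: 32 − 3 = 29; dropped labels = 2 × 29 = 58.
Actual frame index = 58241 − 58 = 58183.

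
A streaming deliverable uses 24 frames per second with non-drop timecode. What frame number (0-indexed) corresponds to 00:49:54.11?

Total seconds to the label: (0 × 3600 + 49 × 60 + 54) = 2994.
Frame index = 2994 × 24 + 11 = 71867.

frame 71867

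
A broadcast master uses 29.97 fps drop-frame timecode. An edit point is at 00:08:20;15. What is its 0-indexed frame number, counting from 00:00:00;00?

Complete 10-minute blocks: 0, each 17982 frames → 0.
Remaining 8 whole minutes in the current block: 1800 + 7 × 1798 = 14386 frames.
Within the current minute: 20 × 30 + 15 − 2 = 613 (labels ;00/;01 skipped at this minute). Total = 0 + 14386 + 613 = 14999.

14999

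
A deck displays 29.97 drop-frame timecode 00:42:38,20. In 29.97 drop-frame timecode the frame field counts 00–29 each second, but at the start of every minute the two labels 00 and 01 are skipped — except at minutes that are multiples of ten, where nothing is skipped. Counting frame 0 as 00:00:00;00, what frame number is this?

76684

As if non-drop at 30 labels/s: (0 × 3600 + 42 × 60 + 38) × 30 + 20 = 76760.
Minute boundaries passed: 42; those not divisible by 10: 42 − 4 = 38; dropped labels = 2 × 38 = 76.
Actual frame index = 76760 − 76 = 76684.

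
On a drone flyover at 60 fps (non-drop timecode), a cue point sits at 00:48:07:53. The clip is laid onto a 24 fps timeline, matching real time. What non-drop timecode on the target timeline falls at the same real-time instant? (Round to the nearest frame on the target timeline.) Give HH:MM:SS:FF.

00:48:07:21

Source frame index: (0×3600 + 48×60 + 7) × 60 + 53 = 173273.
Real time: 173273 / (60) = 173273/60 s.
Target frame: (173273/60) × (24) = 346546/5 ≈ 69309.200 → 69309.
At 24 labels/s: frame 69309 → 00:48:07:21.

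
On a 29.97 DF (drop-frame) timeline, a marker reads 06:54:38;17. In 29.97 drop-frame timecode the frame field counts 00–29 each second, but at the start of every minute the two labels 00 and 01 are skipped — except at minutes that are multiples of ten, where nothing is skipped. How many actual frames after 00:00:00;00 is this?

745611

As if non-drop at 30 labels/s: (6 × 3600 + 54 × 60 + 38) × 30 + 17 = 746357.
Minute boundaries passed: 414; those not divisible by 10: 414 − 41 = 373; dropped labels = 2 × 373 = 746.
Actual frame index = 746357 − 746 = 745611.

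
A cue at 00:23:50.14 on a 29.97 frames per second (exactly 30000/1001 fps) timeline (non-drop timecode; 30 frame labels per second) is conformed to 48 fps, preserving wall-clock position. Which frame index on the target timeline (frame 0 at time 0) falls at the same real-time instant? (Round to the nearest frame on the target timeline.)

frame 68731

Source frame index: (0×3600 + 23×60 + 50) × 30 + 14 = 42914.
Real time: 42914 / (30000/1001) = 21478457/15000 s.
Target frame: (21478457/15000) × (48) = 42956914/625 ≈ 68731.062 → 68731.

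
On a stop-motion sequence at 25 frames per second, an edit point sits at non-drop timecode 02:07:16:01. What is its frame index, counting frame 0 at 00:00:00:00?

190901

Total seconds to the label: (2 × 3600 + 7 × 60 + 16) = 7636.
Frame index = 7636 × 25 + 1 = 190901.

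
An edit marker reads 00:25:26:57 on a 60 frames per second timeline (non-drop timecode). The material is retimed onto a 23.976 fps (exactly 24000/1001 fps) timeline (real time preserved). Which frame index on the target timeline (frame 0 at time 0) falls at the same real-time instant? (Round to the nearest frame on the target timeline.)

Source frame index: (0×3600 + 25×60 + 26) × 60 + 57 = 91617.
Real time: 91617 / (60) = 30539/20 s.
Target frame: (30539/20) × (24000/1001) = 36646800/1001 ≈ 36610.190 → 36610.

frame 36610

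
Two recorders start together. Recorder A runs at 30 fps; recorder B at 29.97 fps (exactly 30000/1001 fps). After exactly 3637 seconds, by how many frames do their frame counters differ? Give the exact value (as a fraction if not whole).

109110/1001 frames

A emits 30 × 3637 = 109110 frames; B emits 30000/1001 × 3637 = 109110000/1001.
Difference = 109110/1001 frames (≈ 109.0010); B is behind A.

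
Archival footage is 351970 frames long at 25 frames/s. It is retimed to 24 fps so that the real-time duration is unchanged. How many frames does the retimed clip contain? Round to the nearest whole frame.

Frames at target rate = 351970 × (24) / (25) = 1689456/5 ≈ 337891.200.
Nearest whole frame: 337891.

337891 frames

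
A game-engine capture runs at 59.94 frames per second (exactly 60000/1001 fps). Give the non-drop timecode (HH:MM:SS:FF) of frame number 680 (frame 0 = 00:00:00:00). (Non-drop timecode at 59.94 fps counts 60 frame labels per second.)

680 ÷ 60 = 11 full seconds, remainder 20 frames.
11 s = 0 h 0 min 11 s.
Timecode: 00:00:11:20.

00:00:11:20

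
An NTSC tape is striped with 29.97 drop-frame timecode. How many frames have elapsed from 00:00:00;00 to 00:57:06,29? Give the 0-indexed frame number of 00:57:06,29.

102705

Complete 10-minute blocks: 5, each 17982 frames → 89910.
Remaining 7 whole minutes in the current block: 1800 + 6 × 1798 = 12588 frames.
Within the current minute: 6 × 30 + 29 − 2 = 207 (labels ;00/;01 skipped at this minute). Total = 89910 + 12588 + 207 = 102705.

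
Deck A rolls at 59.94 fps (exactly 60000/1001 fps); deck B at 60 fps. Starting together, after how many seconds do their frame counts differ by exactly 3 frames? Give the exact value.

The gap grows by |60 − 60000/1001| = 60/1001 frames per second.
Time for a 3-frame gap: 3 ÷ (60/1001) = 50.05 s.

50.05 seconds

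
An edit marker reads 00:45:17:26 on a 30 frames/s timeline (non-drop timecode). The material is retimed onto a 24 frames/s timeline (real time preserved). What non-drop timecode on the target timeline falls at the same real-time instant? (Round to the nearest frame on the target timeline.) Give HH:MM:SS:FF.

Source frame index: (0×3600 + 45×60 + 17) × 30 + 26 = 81536.
Real time: 81536 / (30) = 40768/15 s.
Target frame: (40768/15) × (24) = 326144/5 ≈ 65228.800 → 65229.
At 24 labels/s: frame 65229 → 00:45:17:21.

00:45:17:21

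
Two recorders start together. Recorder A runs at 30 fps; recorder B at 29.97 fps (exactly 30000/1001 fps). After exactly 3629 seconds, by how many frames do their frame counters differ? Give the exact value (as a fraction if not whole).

108870/1001 frames

A emits 30 × 3629 = 108870 frames; B emits 30000/1001 × 3629 = 108870000/1001.
Difference = 108870/1001 frames (≈ 108.7612); B is behind A.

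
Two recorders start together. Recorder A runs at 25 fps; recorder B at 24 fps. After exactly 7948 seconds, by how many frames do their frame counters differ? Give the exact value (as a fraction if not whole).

A emits 25 × 7948 = 198700 frames; B emits 24 × 7948 = 190752.
Difference = 7948 frames; B is behind A.

7948 frames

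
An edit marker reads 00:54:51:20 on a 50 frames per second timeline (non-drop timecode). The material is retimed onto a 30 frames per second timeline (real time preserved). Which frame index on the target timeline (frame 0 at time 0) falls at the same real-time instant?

frame 98742

Source frame index: (0×3600 + 54×60 + 51) × 50 + 20 = 164570.
Real time: 164570 / (50) = 16457/5 s.
Target frame: (16457/5) × (30) = 98742.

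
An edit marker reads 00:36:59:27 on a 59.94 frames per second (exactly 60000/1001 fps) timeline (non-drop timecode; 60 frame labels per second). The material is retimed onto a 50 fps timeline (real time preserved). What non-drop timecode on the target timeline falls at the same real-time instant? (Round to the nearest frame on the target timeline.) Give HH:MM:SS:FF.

00:37:01:33

Source frame index: (0×3600 + 36×60 + 59) × 60 + 27 = 133167.
Real time: 133167 / (60000/1001) = 44433389/20000 s.
Target frame: (44433389/20000) × (50) = 44433389/400 ≈ 111083.473 → 111083.
At 50 labels/s: frame 111083 → 00:37:01:33.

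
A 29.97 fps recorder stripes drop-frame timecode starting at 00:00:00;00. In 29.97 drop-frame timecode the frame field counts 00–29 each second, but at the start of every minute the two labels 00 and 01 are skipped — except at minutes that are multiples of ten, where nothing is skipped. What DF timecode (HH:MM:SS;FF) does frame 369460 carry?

03:25:27;20

Ten DF minutes hold 17982 frames, so frame 369460 lies in block 20 (frames 359640–377621) with 9820 frames into that block.
The block's first minute is 1800 frames and the rest 1798 each; 9820 frames reaches minute 5, so 20 × 18 + 5 × 2 = 370 labels have been skipped so far.
Adding those back, label number 369460 + 370 = 369830 at 30 labels/s is 12327 s + 20 f = 3 h 25 min 27 s frame 20, i.e. 03:25:27;20.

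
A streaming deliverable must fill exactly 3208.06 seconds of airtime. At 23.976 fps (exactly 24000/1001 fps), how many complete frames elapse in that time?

76916 frames

Frames = 3208.06 × 24000/1001 = 76993440/1001 ≈ 76916.5235.
Complete frames: 76916.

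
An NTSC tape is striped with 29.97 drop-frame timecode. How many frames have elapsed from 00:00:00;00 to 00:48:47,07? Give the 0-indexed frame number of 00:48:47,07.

87729

As if non-drop at 30 labels/s: (0 × 3600 + 48 × 60 + 47) × 30 + 7 = 87817.
Minute boundaries passed: 48; those not divisible by 10: 48 − 4 = 44; dropped labels = 2 × 44 = 88.
Actual frame index = 87817 − 88 = 87729.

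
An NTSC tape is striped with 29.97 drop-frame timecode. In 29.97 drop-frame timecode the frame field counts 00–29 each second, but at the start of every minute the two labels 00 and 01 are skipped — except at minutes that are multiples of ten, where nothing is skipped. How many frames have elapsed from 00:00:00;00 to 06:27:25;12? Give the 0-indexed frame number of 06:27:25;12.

696664

As if non-drop at 30 labels/s: (6 × 3600 + 27 × 60 + 25) × 30 + 12 = 697362.
Minute boundaries passed: 387; those not divisible by 10: 387 − 38 = 349; dropped labels = 2 × 349 = 698.
Actual frame index = 697362 − 698 = 696664.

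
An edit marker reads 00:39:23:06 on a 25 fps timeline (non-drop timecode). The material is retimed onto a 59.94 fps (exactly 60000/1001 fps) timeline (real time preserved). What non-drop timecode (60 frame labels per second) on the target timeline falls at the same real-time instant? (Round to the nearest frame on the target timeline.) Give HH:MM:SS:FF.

Source frame index: (0×3600 + 39×60 + 23) × 25 + 6 = 59081.
Real time: 59081 / (25) = 59081/25 s.
Target frame: (59081/25) × (60000/1001) = 12890400/91 ≈ 141652.747 → 141653.
At 60 labels/s: frame 141653 → 00:39:20:53.

00:39:20:53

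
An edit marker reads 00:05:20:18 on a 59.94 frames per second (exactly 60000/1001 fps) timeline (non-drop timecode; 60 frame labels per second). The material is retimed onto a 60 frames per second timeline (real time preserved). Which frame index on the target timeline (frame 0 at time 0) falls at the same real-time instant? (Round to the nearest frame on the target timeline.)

Source frame index: (0×3600 + 5×60 + 20) × 60 + 18 = 19218.
Real time: 19218 / (60000/1001) = 3206203/10000 s.
Target frame: (3206203/10000) × (60) = 9618609/500 ≈ 19237.218 → 19237.

frame 19237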